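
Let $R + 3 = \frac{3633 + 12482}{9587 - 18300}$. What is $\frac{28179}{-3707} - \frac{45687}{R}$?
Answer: $\frac{1474457895051}{156635578} \approx 9413.3$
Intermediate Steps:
$R = - \frac{42254}{8713}$ ($R = -3 + \frac{3633 + 12482}{9587 - 18300} = -3 + \frac{16115}{-8713} = -3 + 16115 \left(- \frac{1}{8713}\right) = -3 - \frac{16115}{8713} = - \frac{42254}{8713} \approx -4.8495$)
$\frac{28179}{-3707} - \frac{45687}{R} = \frac{28179}{-3707} - \frac{45687}{- \frac{42254}{8713}} = 28179 \left(- \frac{1}{3707}\right) - - \frac{398070831}{42254} = - \frac{28179}{3707} + \frac{398070831}{42254} = \frac{1474457895051}{156635578}$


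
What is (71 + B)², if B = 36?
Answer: 11449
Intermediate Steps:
(71 + B)² = (71 + 36)² = 107² = 11449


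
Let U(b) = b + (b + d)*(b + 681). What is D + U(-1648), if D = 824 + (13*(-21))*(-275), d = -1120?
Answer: 2750907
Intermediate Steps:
D = 75899 (D = 824 - 273*(-275) = 824 + 75075 = 75899)
U(b) = b + (-1120 + b)*(681 + b) (U(b) = b + (b - 1120)*(b + 681) = b + (-1120 + b)*(681 + b))
D + U(-1648) = 75899 + (-762720 + (-1648)**2 - 438*(-1648)) = 75899 + (-762720 + 2715904 + 721824) = 75899 + 2675008 = 2750907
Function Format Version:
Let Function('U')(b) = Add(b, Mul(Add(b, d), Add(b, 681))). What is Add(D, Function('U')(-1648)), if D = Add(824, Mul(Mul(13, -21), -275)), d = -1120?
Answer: 2750907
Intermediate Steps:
D = 75899 (D = Add(824, Mul(-273, -275)) = Add(824, 75075) = 75899)
Function('U')(b) = Add(b, Mul(Add(-1120, b), Add(681, b))) (Function('U')(b) = Add(b, Mul(Add(b, -1120), Add(b, 681))) = Add(b, Mul(Add(-1120, b), Add(681, b))))
Add(D, Function('U')(-1648)) = Add(75899, Add(-762720, Pow(-1648, 2), Mul(-438, -1648))) = Add(75899, Add(-762720, 2715904, 721824)) = Add(75899, 2675008) = 2750907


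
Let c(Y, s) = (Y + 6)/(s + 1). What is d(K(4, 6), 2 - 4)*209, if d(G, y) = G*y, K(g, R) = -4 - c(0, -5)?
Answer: 1045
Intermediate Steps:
c(Y, s) = (6 + Y)/(1 + s)
K(g, R) = -5/2 (K(g, R) = -4 - (6 + 0)/(1 - 5) = -4 - 6/(-4) = -4 - (-1)*6/4 = -4 - 1*(-3/2) = -4 + 3/2 = -5/2)
d(K(4, 6), 2 - 4)*209 = -5*(2 - 4)/2*209 = -5/2*(-2)*209 = 5*209 = 1045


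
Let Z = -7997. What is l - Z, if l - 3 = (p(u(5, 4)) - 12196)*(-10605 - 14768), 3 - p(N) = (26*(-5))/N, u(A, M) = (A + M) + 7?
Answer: 2473398667/8 ≈ 3.0917e+8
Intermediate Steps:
u(A, M) = 7 + A + M
p(N) = 3 + 130/N (p(N) = 3 - 26*(-5)/N = 3 - (-130)/N = 3 + 130/N)
l = 2473334691/8 (l = 3 + ((3 + 130/(7 + 5 + 4)) - 12196)*(-10605 - 14768) = 3 + ((3 + 130/16) - 12196)*(-25373) = 3 + ((3 + 130*(1/16)) - 12196)*(-25373) = 3 + ((3 + 65/8) - 12196)*(-25373) = 3 + (89/8 - 12196)*(-25373) = 3 - 97479/8*(-25373) = 3 + 2473334667/8 = 2473334691/8 ≈ 3.0917e+8)
l - Z = 2473334691/8 - 1*(-7997) = 2473334691/8 + 7997 = 2473398667/8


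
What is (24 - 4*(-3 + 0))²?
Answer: 1296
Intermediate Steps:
(24 - 4*(-3 + 0))² = (24 - 4*(-3))² = (24 + 12)² = 36² = 1296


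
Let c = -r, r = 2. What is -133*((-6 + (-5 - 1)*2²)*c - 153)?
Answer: 12369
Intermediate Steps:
c = -2 (c = -1*2 = -2)
-133*((-6 + (-5 - 1)*2²)*c - 153) = -133*((-6 + (-5 - 1)*2²)*(-2) - 153) = -133*((-6 - 6*4)*(-2) - 153) = -133*((-6 - 24)*(-2) - 153) = -133*(-30*(-2) - 153) = -133*(60 - 153) = -133*(-93) = 12369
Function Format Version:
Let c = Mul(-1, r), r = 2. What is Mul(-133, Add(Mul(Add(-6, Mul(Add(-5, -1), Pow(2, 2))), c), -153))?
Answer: 12369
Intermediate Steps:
c = -2 (c = Mul(-1, 2) = -2)
Mul(-133, Add(Mul(Add(-6, Mul(Add(-5, -1), Pow(2, 2))), c), -153)) = Mul(-133, Add(Mul(Add(-6, Mul(Add(-5, -1), Pow(2, 2))), -2), -153)) = Mul(-133, Add(Mul(Add(-6, Mul(-6, 4)), -2), -153)) = Mul(-133, Add(Mul(Add(-6, -24), -2), -153)) = Mul(-133, Add(Mul(-30, -2), -153)) = Mul(-133, Add(60, -153)) = Mul(-133, -93) = 12369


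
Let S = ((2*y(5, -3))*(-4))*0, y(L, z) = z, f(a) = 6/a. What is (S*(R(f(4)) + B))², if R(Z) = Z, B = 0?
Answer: 0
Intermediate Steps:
S = 0 (S = ((2*(-3))*(-4))*0 = -6*(-4)*0 = 24*0 = 0)
(S*(R(f(4)) + B))² = (0*(6/4 + 0))² = (0*(6*(¼) + 0))² = (0*(3/2 + 0))² = (0*(3/2))² = 0² = 0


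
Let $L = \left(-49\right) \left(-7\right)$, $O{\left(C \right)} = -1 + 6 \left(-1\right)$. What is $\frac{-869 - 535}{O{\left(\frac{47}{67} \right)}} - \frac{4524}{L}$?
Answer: $\frac{64272}{343} \approx 187.38$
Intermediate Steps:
$O{\left(C \right)} = -7$ ($O{\left(C \right)} = -1 - 6 = -7$)
$L = 343$
$\frac{-869 - 535}{O{\left(\frac{47}{67} \right)}} - \frac{4524}{L} = \frac{-869 - 535}{-7} - \frac{4524}{343} = \left(-869 - 535\right) \left(- \frac{1}{7}\right) - \frac{4524}{343} = \left(-1404\right) \left(- \frac{1}{7}\right) - \frac{4524}{343} = \frac{1404}{7} - \frac{4524}{343} = \frac{64272}{343}$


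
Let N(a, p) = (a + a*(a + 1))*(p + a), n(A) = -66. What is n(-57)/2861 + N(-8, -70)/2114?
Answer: -5425554/3024077 ≈ -1.7941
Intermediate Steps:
N(a, p) = (a + p)*(a + a*(1 + a)) (N(a, p) = (a + a*(1 + a))*(a + p) = (a + p)*(a + a*(1 + a)))
n(-57)/2861 + N(-8, -70)/2114 = -66/2861 - 8*((-8)**2 + 2*(-8) + 2*(-70) - 8*(-70))/2114 = -66*1/2861 - 8*(64 - 16 - 140 + 560)*(1/2114) = -66/2861 - 8*468*(1/2114) = -66/2861 - 3744*1/2114 = -66/2861 - 1872/1057 = -5425554/3024077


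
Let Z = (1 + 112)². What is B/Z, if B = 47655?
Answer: 47655/12769 ≈ 3.7321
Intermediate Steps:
Z = 12769 (Z = 113² = 12769)
B/Z = 47655/12769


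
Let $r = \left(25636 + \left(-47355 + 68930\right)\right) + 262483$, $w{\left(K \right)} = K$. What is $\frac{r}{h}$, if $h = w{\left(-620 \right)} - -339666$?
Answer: $\frac{154847}{169523} \approx 0.91343$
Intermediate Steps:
$r = 309694$ ($r = \left(25636 + 21575\right) + 262483 = 47211 + 262483 = 309694$)
$h = 339046$ ($h = -620 - -339666 = -620 + 339666 = 339046$)
$\frac{r}{h} = \frac{309694}{339046} = 309694 \cdot \frac{1}{339046} = \frac{154847}{169523}$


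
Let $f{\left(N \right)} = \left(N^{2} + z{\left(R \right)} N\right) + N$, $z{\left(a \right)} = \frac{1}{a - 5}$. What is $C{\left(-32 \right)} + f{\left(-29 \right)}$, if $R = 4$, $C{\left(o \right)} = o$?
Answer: $809$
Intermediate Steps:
$z{\left(a \right)} = \frac{1}{-5 + a}$
$f{\left(N \right)} = N^{2}$ ($f{\left(N \right)} = \left(N^{2} + \frac{N}{-5 + 4}\right) + N = \left(N^{2} + \frac{N}{-1}\right) + N = \left(N^{2} - N\right) + N = N^{2}$)
$C{\left(-32 \right)} + f{\left(-29 \right)} = -32 + \left(-29\right)^{2} = -32 + 841 = 809$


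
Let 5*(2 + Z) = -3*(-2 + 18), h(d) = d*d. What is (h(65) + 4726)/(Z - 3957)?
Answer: -44755/19843 ≈ -2.2555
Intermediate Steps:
h(d) = d**2
Z = -58/5 (Z = -2 + (-3*(-2 + 18))/5 = -2 + (-3*16)/5 = -2 + (1/5)*(-48) = -2 - 48/5 = -58/5 ≈ -11.600)
(h(65) + 4726)/(Z - 3957) = (65**2 + 4726)/(-58/5 - 3957) = (4225 + 4726)/(-19843/5) = 8951*(-5/19843) = -44755/19843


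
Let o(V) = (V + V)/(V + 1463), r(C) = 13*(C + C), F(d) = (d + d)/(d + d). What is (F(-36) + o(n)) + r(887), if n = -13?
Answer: 16720662/725 ≈ 23063.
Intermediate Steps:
F(d) = 1 (F(d) = (2*d)/((2*d)) = (2*d)*(1/(2*d)) = 1)
r(C) = 26*C (r(C) = 13*(2*C) = 26*C)
o(V) = 2*V/(1463 + V) (o(V) = (2*V)/(1463 + V) = 2*V/(1463 + V))
(F(-36) + o(n)) + r(887) = (1 + 2*(-13)/(1463 - 13)) + 26*887 = (1 + 2*(-13)/1450) + 23062 = (1 + 2*(-13)*(1/1450)) + 23062 = (1 - 13/725) + 23062 = 712/725 + 23062 = 16720662/725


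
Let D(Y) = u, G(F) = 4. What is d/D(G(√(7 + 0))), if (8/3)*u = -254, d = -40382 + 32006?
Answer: 11168/127 ≈ 87.937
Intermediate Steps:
d = -8376
u = -381/4 (u = (3/8)*(-254) = -381/4 ≈ -95.250)
D(Y) = -381/4
d/D(G(√(7 + 0))) = -8376/(-381/4) = -8376*(-4/381) = 11168/127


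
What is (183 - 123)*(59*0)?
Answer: 0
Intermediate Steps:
(183 - 123)*(59*0) = 60*0 = 0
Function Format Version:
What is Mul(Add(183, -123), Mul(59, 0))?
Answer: 0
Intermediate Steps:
Mul(Add(183, -123), Mul(59, 0)) = Mul(60, 0) = 0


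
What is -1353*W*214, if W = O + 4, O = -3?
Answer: -289542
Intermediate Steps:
W = 1 (W = -3 + 4 = 1)
-1353*W*214 = -1353*214 = -289542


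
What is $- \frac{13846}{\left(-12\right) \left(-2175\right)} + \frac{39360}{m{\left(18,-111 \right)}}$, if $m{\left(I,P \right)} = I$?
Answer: $\frac{28529077}{13050} \approx 2186.1$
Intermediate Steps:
$- \frac{13846}{\left(-12\right) \left(-2175\right)} + \frac{39360}{m{\left(18,-111 \right)}} = - \frac{13846}{\left(-12\right) \left(-2175\right)} + \frac{39360}{18} = - \frac{13846}{26100} + 39360 \cdot \frac{1}{18} = \left(-13846\right) \frac{1}{26100} + \frac{6560}{3} = - \frac{6923}{13050} + \frac{6560}{3} = \frac{28529077}{13050}$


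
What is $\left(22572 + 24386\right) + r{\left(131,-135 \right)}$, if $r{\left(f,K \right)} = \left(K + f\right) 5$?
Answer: $46938$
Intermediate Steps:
$r{\left(f,K \right)} = 5 K + 5 f$
$\left(22572 + 24386\right) + r{\left(131,-135 \right)} = \left(22572 + 24386\right) + \left(5 \left(-135\right) + 5 \cdot 131\right) = 46958 + \left(-675 + 655\right) = 46958 - 20 = 46938$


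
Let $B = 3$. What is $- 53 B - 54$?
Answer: $-213$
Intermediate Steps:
$- 53 B - 54 = \left(-53\right) 3 - 54 = -159 - 54 = -213$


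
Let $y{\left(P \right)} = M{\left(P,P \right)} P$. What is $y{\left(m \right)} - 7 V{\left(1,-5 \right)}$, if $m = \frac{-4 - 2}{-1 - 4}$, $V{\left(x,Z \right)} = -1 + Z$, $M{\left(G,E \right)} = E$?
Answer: $\frac{1086}{25} \approx 43.44$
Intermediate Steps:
$m = \frac{6}{5}$ ($m = - \frac{6}{-5} = \left(-6\right) \left(- \frac{1}{5}\right) = \frac{6}{5} \approx 1.2$)
$y{\left(P \right)} = P^{2}$ ($y{\left(P \right)} = P P = P^{2}$)
$y{\left(m \right)} - 7 V{\left(1,-5 \right)} = \left(\frac{6}{5}\right)^{2} - 7 \left(-1 - 5\right) = \frac{36}{25} - -42 = \frac{36}{25} + 42 = \frac{1086}{25}$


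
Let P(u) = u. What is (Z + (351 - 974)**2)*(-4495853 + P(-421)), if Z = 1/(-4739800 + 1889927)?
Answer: -4973411212271522784/2849873 ≈ -1.7451e+12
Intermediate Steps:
Z = -1/2849873 (Z = 1/(-2849873) = -1/2849873 ≈ -3.5089e-7)
(Z + (351 - 974)**2)*(-4495853 + P(-421)) = (-1/2849873 + (351 - 974)**2)*(-4495853 - 421) = (-1/2849873 + (-623)**2)*(-4496274) = (-1/2849873 + 388129)*(-4496274) = (1106118357616/2849873)*(-4496274) = -4973411212271522784/2849873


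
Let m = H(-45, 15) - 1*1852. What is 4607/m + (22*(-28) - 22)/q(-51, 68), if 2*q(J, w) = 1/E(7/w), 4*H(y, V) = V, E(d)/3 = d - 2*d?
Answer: 49212431/125681 ≈ 391.57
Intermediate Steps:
E(d) = -3*d (E(d) = 3*(d - 2*d) = 3*(-d) = -3*d)
H(y, V) = V/4
m = -7393/4 (m = (¼)*15 - 1*1852 = 15/4 - 1852 = -7393/4 ≈ -1848.3)
q(J, w) = -w/42 (q(J, w) = 1/(2*((-21/w))) = (-w/21)/2 = -w/42)
4607/m + (22*(-28) - 22)/q(-51, 68) = 4607/(-7393/4) + (22*(-28) - 22)/((-1/42*68)) = 4607*(-4/7393) + (-616 - 22)/(-34/21) = -18428/7393 - 638*(-21/34) = -18428/7393 + 6699/17 = 49212431/125681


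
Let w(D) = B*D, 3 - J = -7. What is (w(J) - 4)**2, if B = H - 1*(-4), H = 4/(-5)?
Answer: 784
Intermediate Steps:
J = 10 (J = 3 - 1*(-7) = 3 + 7 = 10)
H = -4/5 (H = 4*(-1/5) = -4/5 ≈ -0.80000)
B = 16/5 (B = -4/5 - 1*(-4) = -4/5 + 4 = 16/5 ≈ 3.2000)
w(D) = 16*D/5
(w(J) - 4)**2 = ((16/5)*10 - 4)**2 = (32 - 4)**2 = 28**2 = 784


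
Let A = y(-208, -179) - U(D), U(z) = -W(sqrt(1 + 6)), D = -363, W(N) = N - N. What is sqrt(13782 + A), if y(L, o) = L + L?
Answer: sqrt(13366) ≈ 115.61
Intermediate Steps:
y(L, o) = 2*L
W(N) = 0
U(z) = 0 (U(z) = -1*0 = 0)
A = -416 (A = 2*(-208) - 1*0 = -416 + 0 = -416)
sqrt(13782 + A) = sqrt(13782 - 416) = sqrt(13366)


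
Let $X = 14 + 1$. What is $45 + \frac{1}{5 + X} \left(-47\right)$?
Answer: $\frac{853}{20} \approx 42.65$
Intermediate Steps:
$X = 15$
$45 + \frac{1}{5 + X} \left(-47\right) = 45 + \frac{1}{5 + 15} \left(-47\right) = 45 + \frac{1}{20} \left(-47\right) = 45 - \frac{47}{20} = \frac{853}{20}$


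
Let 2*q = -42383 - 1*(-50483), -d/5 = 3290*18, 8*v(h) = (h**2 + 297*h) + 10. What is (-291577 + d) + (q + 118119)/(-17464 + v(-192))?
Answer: -46974098963/79931 ≈ -5.8768e+5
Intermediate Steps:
v(h) = 5/4 + h**2/8 + 297*h/8 (v(h) = ((h**2 + 297*h) + 10)/8 = (10 + h**2 + 297*h)/8 = 5/4 + h**2/8 + 297*h/8)
d = -296100 (d = -16450*18 = -5*59220 = -296100)
q = 4050 (q = (-42383 - 1*(-50483))/2 = (-42383 + 50483)/2 = (1/2)*8100 = 4050)
(-291577 + d) + (q + 118119)/(-17464 + v(-192)) = (-291577 - 296100) + (4050 + 118119)/(-17464 + (5/4 + (1/8)*(-192)**2 + (297/8)*(-192))) = -587677 + 122169/(-17464 + (5/4 + (1/8)*36864 - 7128)) = -587677 + 122169/(-17464 + (5/4 + 4608 - 7128)) = -587677 + 122169/(-17464 - 10075/4) = -587677 + 122169/(-79931/4) = -587677 + 122169*(-4/79931) = -587677 - 488676/79931 = -46974098963/79931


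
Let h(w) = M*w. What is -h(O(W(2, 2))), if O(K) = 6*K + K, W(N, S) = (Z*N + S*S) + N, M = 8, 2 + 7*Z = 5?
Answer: -384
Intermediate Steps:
Z = 3/7 (Z = -2/7 + (⅐)*5 = -2/7 + 5/7 = 3/7 ≈ 0.42857)
W(N, S) = S² + 10*N/7 (W(N, S) = (3*N/7 + S*S) + N = (3*N/7 + S²) + N = (S² + 3*N/7) + N = S² + 10*N/7)
O(K) = 7*K
h(w) = 8*w
-h(O(W(2, 2))) = -8*7*(2² + (10/7)*2) = -8*7*(4 + 20/7) = -8*7*(48/7) = -8*48 = -1*384 = -384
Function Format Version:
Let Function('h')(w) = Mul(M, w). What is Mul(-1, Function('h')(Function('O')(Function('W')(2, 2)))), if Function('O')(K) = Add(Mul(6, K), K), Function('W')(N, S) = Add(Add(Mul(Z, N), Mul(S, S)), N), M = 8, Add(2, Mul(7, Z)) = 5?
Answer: -384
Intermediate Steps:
Z = Rational(3, 7) (Z = Add(Rational(-2, 7), Mul(Rational(1, 7), 5)) = Add(Rational(-2, 7), Rational(5, 7)) = Rational(3, 7) ≈ 0.42857)
Function('W')(N, S) = Add(Pow(S, 2), Mul(Rational(10, 7), N)) (Function('W')(N, S) = Add(Add(Mul(Rational(3, 7), N), Mul(S, S)), N) = Add(Add(Mul(Rational(3, 7), N), Pow(S, 2)), N) = Add(Add(Pow(S, 2), Mul(Rational(3, 7), N)), N) = Add(Pow(S, 2), Mul(Rational(10, 7), N)))
Function('O')(K) = Mul(7, K)
Function('h')(w) = Mul(8, w)
Mul(-1, Function('h')(Function('O')(Function('W')(2, 2)))) = Mul(-1, Mul(8, Mul(7, Add(Pow(2, 2), Mul(Rational(10, 7), 2))))) = Mul(-1, Mul(8, Mul(7, Add(4, Rational(20, 7))))) = Mul(-1, Mul(8, Mul(7, Rational(48, 7)))) = Mul(-1, Mul(8, 48)) = Mul(-1, 384) = -384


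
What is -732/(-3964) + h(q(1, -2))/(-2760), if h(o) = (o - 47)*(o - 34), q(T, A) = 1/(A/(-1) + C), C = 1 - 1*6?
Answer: -4974323/12308220 ≈ -0.40415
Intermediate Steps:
C = -5 (C = 1 - 6 = -5)
q(T, A) = 1/(-5 - A) (q(T, A) = 1/(A/(-1) - 5) = 1/(A*(-1) - 5) = 1/(-A - 5) = 1/(-5 - A))
h(o) = (-47 + o)*(-34 + o)
-732/(-3964) + h(q(1, -2))/(-2760) = -732/(-3964) + (1598 + (-1/(5 - 2))² - (-81)/(5 - 2))/(-2760) = -732*(-1/3964) + (1598 + (-1/3)² - (-81)/3)*(-1/2760) = 183/991 + (1598 + (-1*⅓)² - (-81)/3)*(-1/2760) = 183/991 + (1598 + (-⅓)² - 81*(-⅓))*(-1/2760) = 183/991 + (1598 + ⅑ + 27)*(-1/2760) = 183/991 + (14626/9)*(-1/2760) = 183/991 - 7313/12420 = -4974323/12308220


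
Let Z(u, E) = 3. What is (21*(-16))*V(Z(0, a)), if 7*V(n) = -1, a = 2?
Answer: 48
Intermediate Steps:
V(n) = -1/7 (V(n) = (1/7)*(-1) = -1/7)
(21*(-16))*V(Z(0, a)) = (21*(-16))*(-1/7) = -336*(-1/7) = 48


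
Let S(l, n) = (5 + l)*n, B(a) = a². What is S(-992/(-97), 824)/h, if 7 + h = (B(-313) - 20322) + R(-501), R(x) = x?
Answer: 1217048/7482483 ≈ 0.16265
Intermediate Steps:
S(l, n) = n*(5 + l)
h = 77139 (h = -7 + (((-313)² - 20322) - 501) = -7 + ((97969 - 20322) - 501) = -7 + (77647 - 501) = -7 + 77146 = 77139)
S(-992/(-97), 824)/h = (824*(5 - 992/(-97)))/77139 = (824*(5 - 992*(-1/97)))*(1/77139) = (824*(5 + 992/97))*(1/77139) = (824*(1477/97))*(1/77139) = (1217048/97)*(1/77139) = 1217048/7482483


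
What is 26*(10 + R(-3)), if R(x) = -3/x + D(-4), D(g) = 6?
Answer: 442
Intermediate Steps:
R(x) = 6 - 3/x (R(x) = -3/x + 6 = 6 - 3/x)
26*(10 + R(-3)) = 26*(10 + (6 - 3/(-3))) = 26*(10 + (6 - 3*(-⅓))) = 26*(10 + (6 + 1)) = 26*(10 + 7) = 26*17 = 442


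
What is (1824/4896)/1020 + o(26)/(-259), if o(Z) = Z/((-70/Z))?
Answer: 3550999/94312260 ≈ 0.037652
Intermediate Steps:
o(Z) = -Z**2/70 (o(Z) = Z*(-Z/70) = -Z**2/70)
(1824/4896)/1020 + o(26)/(-259) = (1824/4896)/1020 - 1/70*26**2/(-259) = (1824*(1/4896))*(1/1020) - 1/70*676*(-1/259) = (19/51)*(1/1020) - 338/35*(-1/259) = 19/52020 + 338/9065 = 3550999/94312260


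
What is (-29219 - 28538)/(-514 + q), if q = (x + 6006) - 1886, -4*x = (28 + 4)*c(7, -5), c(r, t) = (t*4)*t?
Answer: -57757/2806 ≈ -20.583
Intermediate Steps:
c(r, t) = 4*t² (c(r, t) = (4*t)*t = 4*t²)
x = -800 (x = -(28 + 4)*4*(-5)²/4 = -8*4*25 = -8*100 = -¼*3200 = -800)
q = 3320 (q = (-800 + 6006) - 1886 = 5206 - 1886 = 3320)
(-29219 - 28538)/(-514 + q) = (-29219 - 28538)/(-514 + 3320) = -57757/2806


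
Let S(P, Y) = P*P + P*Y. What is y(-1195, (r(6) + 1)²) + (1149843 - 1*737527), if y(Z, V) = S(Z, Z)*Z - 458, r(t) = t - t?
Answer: -3412567892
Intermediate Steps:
S(P, Y) = P² + P*Y
r(t) = 0
y(Z, V) = -458 + 2*Z³ (y(Z, V) = (Z*(Z + Z))*Z - 458 = (Z*(2*Z))*Z - 458 = (2*Z²)*Z - 458 = 2*Z³ - 458 = -458 + 2*Z³)
y(-1195, (r(6) + 1)²) + (1149843 - 1*737527) = (-458 + 2*(-1195)³) + (1149843 - 1*737527) = (-458 + 2*(-1706489875)) + (1149843 - 737527) = (-458 - 3412979750) + 412316 = -3412980208 + 412316 = -3412567892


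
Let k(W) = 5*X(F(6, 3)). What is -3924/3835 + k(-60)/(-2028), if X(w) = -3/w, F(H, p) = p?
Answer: -610669/598260 ≈ -1.0207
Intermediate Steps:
k(W) = -5 (k(W) = 5*(-3/3) = 5*(-3*⅓) = 5*(-1) = -5)
-3924/3835 + k(-60)/(-2028) = -3924/3835 - 5/(-2028) = -3924*1/3835 - 5*(-1/2028) = -3924/3835 + 5/2028 = -610669/598260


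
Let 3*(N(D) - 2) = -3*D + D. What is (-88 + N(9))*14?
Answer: -1288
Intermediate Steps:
N(D) = 2 - 2*D/3 (N(D) = 2 + (-3*D + D)/3 = 2 + (-2*D)/3 = 2 - 2*D/3)
(-88 + N(9))*14 = (-88 + (2 - 2/3*9))*14 = (-88 + (2 - 6))*14 = (-88 - 4)*14 = -92*14 = -1288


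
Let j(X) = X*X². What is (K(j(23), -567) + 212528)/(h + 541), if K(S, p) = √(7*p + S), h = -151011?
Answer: -106264/75235 - √8198/150470 ≈ -1.4130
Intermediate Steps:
j(X) = X³
K(S, p) = √(S + 7*p)
(K(j(23), -567) + 212528)/(h + 541) = (√(23³ + 7*(-567)) + 212528)/(-151011 + 541) = (√(12167 - 3969) + 212528)/(-150470) = (√8198 + 212528)*(-1/150470) = (212528 + √8198)*(-1/150470) = -106264/75235 - √8198/150470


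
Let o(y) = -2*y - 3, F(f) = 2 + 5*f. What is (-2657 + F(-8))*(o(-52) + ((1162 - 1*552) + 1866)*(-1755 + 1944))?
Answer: -1261435175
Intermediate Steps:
o(y) = -3 - 2*y
(-2657 + F(-8))*(o(-52) + ((1162 - 1*552) + 1866)*(-1755 + 1944)) = (-2657 + (2 + 5*(-8)))*((-3 - 2*(-52)) + ((1162 - 1*552) + 1866)*(-1755 + 1944)) = (-2657 + (2 - 40))*((-3 + 104) + ((1162 - 552) + 1866)*189) = (-2657 - 38)*(101 + (610 + 1866)*189) = -2695*(101 + 2476*189) = -2695*(101 + 467964) = -2695*468065 = -1261435175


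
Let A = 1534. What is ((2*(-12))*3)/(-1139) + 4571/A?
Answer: 5316817/1747226 ≈ 3.0430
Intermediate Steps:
((2*(-12))*3)/(-1139) + 4571/A = ((2*(-12))*3)/(-1139) + 4571/1534 = -24*3*(-1/1139) + 4571*(1/1534) = -72*(-1/1139) + 4571/1534 = 72/1139 + 4571/1534 = 5316817/1747226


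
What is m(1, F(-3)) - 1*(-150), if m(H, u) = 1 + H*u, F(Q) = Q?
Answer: 148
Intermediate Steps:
m(1, F(-3)) - 1*(-150) = (1 + 1*(-3)) - 1*(-150) = (1 - 3) + 150 = -2 + 150 = 148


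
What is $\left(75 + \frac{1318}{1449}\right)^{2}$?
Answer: $\frac{12098460049}{2099601} \approx 5762.3$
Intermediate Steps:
$\left(75 + \frac{1318}{1449}\right)^{2} = \left(\frac{109993}{1449}\right)^{2} = \frac{12098460049}{2099601}$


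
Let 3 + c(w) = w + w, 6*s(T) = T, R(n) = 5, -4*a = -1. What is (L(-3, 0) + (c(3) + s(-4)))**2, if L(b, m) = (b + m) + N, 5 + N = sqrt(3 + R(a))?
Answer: 361/9 - 68*sqrt(2)/3 ≈ 8.0556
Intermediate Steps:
a = 1/4 (a = -1/4*(-1) = 1/4 ≈ 0.25000)
s(T) = T/6
N = -5 + 2*sqrt(2) (N = -5 + sqrt(3 + 5) = -5 + sqrt(8) = -5 + 2*sqrt(2) ≈ -2.1716)
L(b, m) = -5 + b + m + 2*sqrt(2) (L(b, m) = (b + m) + (-5 + 2*sqrt(2)) = -5 + b + m + 2*sqrt(2))
c(w) = -3 + 2*w (c(w) = -3 + (w + w) = -3 + 2*w)
(L(-3, 0) + (c(3) + s(-4)))**2 = ((-5 - 3 + 0 + 2*sqrt(2)) + ((-3 + 2*3) + (1/6)*(-4)))**2 = ((-8 + 2*sqrt(2)) + ((-3 + 6) - 2/3))**2 = ((-8 + 2*sqrt(2)) + (3 - 2/3))**2 = ((-8 + 2*sqrt(2)) + 7/3)**2 = (-17/3 + 2*sqrt(2))**2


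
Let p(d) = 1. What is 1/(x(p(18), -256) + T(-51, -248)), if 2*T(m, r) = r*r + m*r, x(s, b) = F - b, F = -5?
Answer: 1/37327 ≈ 2.6790e-5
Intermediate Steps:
x(s, b) = -5 - b
T(m, r) = r²/2 + m*r/2 (T(m, r) = (r*r + m*r)/2 = (r² + m*r)/2 = r²/2 + m*r/2)
1/(x(p(18), -256) + T(-51, -248)) = 1/((-5 - 1*(-256)) + (½)*(-248)*(-51 - 248)) = 1/((-5 + 256) + (½)*(-248)*(-299)) = 1/(251 + 37076) = 1/37327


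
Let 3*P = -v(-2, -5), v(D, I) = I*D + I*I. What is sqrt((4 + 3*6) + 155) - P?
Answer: 35/3 + sqrt(177) ≈ 24.971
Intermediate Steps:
v(D, I) = I**2 + D*I (v(D, I) = D*I + I**2 = I**2 + D*I)
P = -35/3 (P = (-(-5)*(-2 - 5))/3 = (-(-5)*(-7))/3 = (-1*35)/3 = (1/3)*(-35) = -35/3 ≈ -11.667)
sqrt((4 + 3*6) + 155) - P = sqrt((4 + 3*6) + 155) - 1*(-35/3) = sqrt((4 + 18) + 155) + 35/3 = sqrt(22 + 155) + 35/3 = sqrt(177) + 35/3 = 35/3 + sqrt(177)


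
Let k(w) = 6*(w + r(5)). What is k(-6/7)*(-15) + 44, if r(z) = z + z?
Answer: -5452/7 ≈ -778.86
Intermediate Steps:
r(z) = 2*z
k(w) = 60 + 6*w (k(w) = 6*(w + 2*5) = 6*(w + 10) = 6*(10 + w) = 60 + 6*w)
k(-6/7)*(-15) + 44 = (60 + 6*(-6/7))*(-15) + 44 = (60 - 36/7)*(-15) + 44 = (384/7)*(-15) + 44 = -5760/7 + 44 = -5452/7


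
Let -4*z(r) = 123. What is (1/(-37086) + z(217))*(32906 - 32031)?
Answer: -285098875/10596 ≈ -26906.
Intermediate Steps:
z(r) = -123/4 (z(r) = -1/4*123 = -123/4)
(1/(-37086) + z(217))*(32906 - 32031) = (1/(-37086) - 123/4)*(32906 - 32031) = (-1/37086 - 123/4)*875 = -2280791/74172*875 = -285098875/10596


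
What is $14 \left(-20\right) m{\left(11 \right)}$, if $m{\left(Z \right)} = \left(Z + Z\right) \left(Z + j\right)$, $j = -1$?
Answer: $-61600$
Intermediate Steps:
$m{\left(Z \right)} = 2 Z \left(-1 + Z\right)$ ($m{\left(Z \right)} = \left(Z + Z\right) \left(Z - 1\right) = 2 Z \left(-1 + Z\right)$)
$14 \left(-20\right) m{\left(11 \right)} = 14 \left(-20\right) 2 \cdot 11 \left(-1 + 11\right) = - 280 \cdot 2 \cdot 11 \cdot 10 = \left(-280\right) 220 = -61600$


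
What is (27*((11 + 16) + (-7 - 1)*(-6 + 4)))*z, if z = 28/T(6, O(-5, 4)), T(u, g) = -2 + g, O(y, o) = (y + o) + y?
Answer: -8127/2 ≈ -4063.5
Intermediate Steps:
O(y, o) = o + 2*y (O(y, o) = (o + y) + y = o + 2*y)
z = -7/2 (z = 28/(-2 + (4 + 2*(-5))) = 28/(-2 + (4 - 10)) = 28/(-2 - 6) = 28/(-8) = 28*(-1/8) = -7/2 ≈ -3.5000)
(27*((11 + 16) + (-7 - 1)*(-6 + 4)))*z = (27*((11 + 16) + (-7 - 1)*(-6 + 4)))*(-7/2) = (27*(27 - 8*(-2)))*(-7/2) = (27*(27 + 16))*(-7/2) = (27*43)*(-7/2) = 1161*(-7/2) = -8127/2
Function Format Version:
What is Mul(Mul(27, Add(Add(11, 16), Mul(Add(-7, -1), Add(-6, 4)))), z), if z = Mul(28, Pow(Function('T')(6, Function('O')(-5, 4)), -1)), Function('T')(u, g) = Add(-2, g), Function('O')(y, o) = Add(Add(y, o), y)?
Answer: Rational(-8127, 2) ≈ -4063.5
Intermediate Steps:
Function('O')(y, o) = Add(o, Mul(2, y)) (Function('O')(y, o) = Add(Add(o, y), y) = Add(o, Mul(2, y)))
z = Rational(-7, 2) (z = Mul(28, Pow(Add(-2, Add(4, Mul(2, -5))), -1)) = Mul(28, Pow(Add(-2, Add(4, -10)), -1)) = Mul(28, Pow(Add(-2, -6), -1)) = Mul(28, Pow(-8, -1)) = Mul(28, Rational(-1, 8)) = Rational(-7, 2) ≈ -3.5000)
Mul(Mul(27, Add(Add(11, 16), Mul(Add(-7, -1), Add(-6, 4)))), z) = Mul(Mul(27, Add(Add(11, 16), Mul(Add(-7, -1), Add(-6, 4)))), Rational(-7, 2)) = Mul(Mul(27, Add(27, Mul(-8, -2))), Rational(-7, 2)) = Mul(Mul(27, Add(27, 16)), Rational(-7, 2)) = Mul(Mul(27, 43), Rational(-7, 2)) = Mul(1161, Rational(-7, 2)) = Rational(-8127, 2)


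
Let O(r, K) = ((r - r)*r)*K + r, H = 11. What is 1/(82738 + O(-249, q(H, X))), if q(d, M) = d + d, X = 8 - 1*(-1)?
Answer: 1/82489 ≈ 1.2123e-5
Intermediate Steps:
X = 9 (X = 8 + 1 = 9)
q(d, M) = 2*d
O(r, K) = r (O(r, K) = (0*r)*K + r = 0*K + r = 0 + r = r)
1/(82738 + O(-249, q(H, X))) = 1/(82738 - 249) = 1/82489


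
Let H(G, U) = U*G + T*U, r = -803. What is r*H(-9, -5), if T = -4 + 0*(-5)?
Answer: -52195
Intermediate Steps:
T = -4 (T = -4 + 0 = -4)
H(G, U) = -4*U + G*U (H(G, U) = U*G - 4*U = G*U - 4*U = -4*U + G*U)
r*H(-9, -5) = -(-4015)*(-4 - 9) = -(-4015)*(-13) = -803*65 = -52195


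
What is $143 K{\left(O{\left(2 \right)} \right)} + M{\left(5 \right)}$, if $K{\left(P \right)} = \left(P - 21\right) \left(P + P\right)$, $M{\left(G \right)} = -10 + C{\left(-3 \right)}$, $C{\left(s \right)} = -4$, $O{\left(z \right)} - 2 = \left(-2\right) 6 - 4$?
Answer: $140126$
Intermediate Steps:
$O{\left(z \right)} = -14$ ($O{\left(z \right)} = 2 - 16 = -14$)
$M{\left(G \right)} = -14$ ($M{\left(G \right)} = -10 - 4 = -14$)
$K{\left(P \right)} = 2 P \left(-21 + P\right)$ ($K{\left(P \right)} = \left(-21 + P\right) 2 P = 2 P \left(-21 + P\right)$)
$143 K{\left(O{\left(2 \right)} \right)} + M{\left(5 \right)} = 143 \cdot 2 \left(-14\right) \left(-21 - 14\right) - 14 = 143 \cdot 2 \left(-14\right) \left(-35\right) - 14 = 143 \cdot 980 - 14 = 140140 - 14 = 140126$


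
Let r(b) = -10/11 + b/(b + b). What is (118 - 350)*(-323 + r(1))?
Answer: 825340/11 ≈ 75031.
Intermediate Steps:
r(b) = -9/22 (r(b) = -10*1/11 + b/((2*b)) = -10/11 + b*(1/(2*b)) = -10/11 + 1/2 = -9/22)
(118 - 350)*(-323 + r(1)) = (118 - 350)*(-323 - 9/22) = -232*(-7115/22) = 825340/11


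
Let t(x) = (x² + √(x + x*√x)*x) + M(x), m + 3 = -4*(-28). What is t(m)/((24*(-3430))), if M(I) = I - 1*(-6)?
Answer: -2999/20580 - 109*√(109 + 109*√109)/82320 ≈ -0.19248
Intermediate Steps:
m = 109 (m = -3 - 4*(-28) = -3 + 112 = 109)
M(I) = 6 + I (M(I) = I + 6 = 6 + I)
t(x) = 6 + x + x² + x*√(x + x^(3/2)) (t(x) = (x² + √(x + x*√x)*x) + (6 + x) = (x² + √(x + x^(3/2))*x) + (6 + x) = (x² + x*√(x + x^(3/2))) + (6 + x) = 6 + x + x² + x*√(x + x^(3/2)))
t(m)/((24*(-3430))) = (6 + 109 + 109² + 109*√(109 + 109^(3/2)))/((24*(-3430))) = (6 + 109 + 11881 + 109*√(109 + 109*√109))/(-82320) = (11996 + 109*√(109 + 109*√109))*(-1/82320) = -2999/20580 - 109*√(109 + 109*√109)/82320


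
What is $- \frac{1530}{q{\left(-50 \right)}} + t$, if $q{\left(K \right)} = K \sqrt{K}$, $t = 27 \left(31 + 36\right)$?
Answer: $1809 - \frac{153 i \sqrt{2}}{50} \approx 1809.0 - 4.3275 i$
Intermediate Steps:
$t = 1809$ ($t = 27 \cdot 67 = 1809$)
$q{\left(K \right)} = K^{\frac{3}{2}}$
$- \frac{1530}{q{\left(-50 \right)}} + t = - \frac{1530}{\left(-50\right)^{\frac{3}{2}}} + 1809 = - \frac{1530}{\left(-250\right) i \sqrt{2}} + 1809 = - 1530 \frac{i \sqrt{2}}{500} + 1809 = - \frac{153 i \sqrt{2}}{50} + 1809 = 1809 - \frac{153 i \sqrt{2}}{50}$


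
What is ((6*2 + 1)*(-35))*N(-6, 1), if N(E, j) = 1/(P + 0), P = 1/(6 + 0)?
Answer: -2730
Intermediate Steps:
P = 1/6 ≈ 0.16667
N(E, j) = 6 (N(E, j) = 1/(1/6 + 0) = 1/(1/6) = 6)
((6*2 + 1)*(-35))*N(-6, 1) = ((6*2 + 1)*(-35))*6 = ((12 + 1)*(-35))*6 = (13*(-35))*6 = -455*6 = -2730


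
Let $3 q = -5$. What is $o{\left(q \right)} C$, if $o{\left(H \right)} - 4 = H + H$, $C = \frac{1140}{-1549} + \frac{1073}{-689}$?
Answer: $- \frac{4895074}{3201783} \approx -1.5289$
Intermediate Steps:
$q = - \frac{5}{3}$ ($q = \frac{1}{3} \left(-5\right) = - \frac{5}{3} \approx -1.6667$)
$C = - \frac{2447537}{1067261}$ ($C = 1140 \left(- \frac{1}{1549}\right) + 1073 \left(- \frac{1}{689}\right) = - \frac{1140}{1549} - \frac{1073}{689} = - \frac{2447537}{1067261} \approx -2.2933$)
$o{\left(H \right)} = 4 + 2 H$ ($o{\left(H \right)} = 4 + \left(H + H\right) = 4 + 2 H$)
$o{\left(q \right)} C = \left(4 + 2 \left(- \frac{5}{3}\right)\right) \left(- \frac{2447537}{1067261}\right) = \left(4 - \frac{10}{3}\right) \left(- \frac{2447537}{1067261}\right) = \frac{2}{3} \left(- \frac{2447537}{1067261}\right) = - \frac{4895074}{3201783}$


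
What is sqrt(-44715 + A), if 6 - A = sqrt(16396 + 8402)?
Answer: sqrt(-44709 - sqrt(24798)) ≈ 211.82*I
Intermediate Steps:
A = 6 - sqrt(24798) (A = 6 - sqrt(16396 + 8402) = 6 - sqrt(24798) ≈ -151.47)
sqrt(-44715 + A) = sqrt(-44715 + (6 - sqrt(24798))) = sqrt(-44709 - sqrt(24798))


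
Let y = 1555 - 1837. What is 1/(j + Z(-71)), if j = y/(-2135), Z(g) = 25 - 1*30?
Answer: -2135/10393 ≈ -0.20543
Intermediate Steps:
Z(g) = -5 (Z(g) = 25 - 30 = -5)
y = -282
j = 282/2135 (j = -282/(-2135) = -282*(-1/2135) = 282/2135 ≈ 0.13208)
1/(j + Z(-71)) = 1/(282/2135 - 5) = 1/(-10393/2135) = -2135/10393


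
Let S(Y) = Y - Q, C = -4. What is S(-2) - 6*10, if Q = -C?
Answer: -66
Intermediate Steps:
Q = 4 (Q = -1*(-4) = 4)
S(Y) = -4 + Y (S(Y) = Y - 1*4 = Y - 4 = -4 + Y)
S(-2) - 6*10 = (-4 - 2) - 6*10 = -6 - 60 = -66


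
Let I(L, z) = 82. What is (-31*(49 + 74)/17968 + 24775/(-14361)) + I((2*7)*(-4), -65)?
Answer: 20659237043/258038448 ≈ 80.063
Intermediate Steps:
(-31*(49 + 74)/17968 + 24775/(-14361)) + I((2*7)*(-4), -65) = (-31*(49 + 74)/17968 + 24775/(-14361)) + 82 = (-31*123*(1/17968) + 24775*(-1/14361)) + 82 = (-3813*1/17968 - 24775/14361) + 82 = (-3813/17968 - 24775/14361) + 82 = -499915693/258038448 + 82 = 20659237043/258038448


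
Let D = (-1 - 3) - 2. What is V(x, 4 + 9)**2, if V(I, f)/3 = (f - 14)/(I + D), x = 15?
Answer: 1/9 ≈ 0.11111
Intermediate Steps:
D = -6 (D = -4 - 2 = -6)
V(I, f) = 3*(-14 + f)/(-6 + I) (V(I, f) = 3*((f - 14)/(I - 6)) = 3*((-14 + f)/(-6 + I)) = 3*(-14 + f)/(-6 + I))
V(x, 4 + 9)**2 = (3*(-14 + (4 + 9))/(-6 + 15))**2 = (3*(-14 + 13)/9)**2 = (3*(1/9)*(-1))**2 = (-1/3)**2 = 1/9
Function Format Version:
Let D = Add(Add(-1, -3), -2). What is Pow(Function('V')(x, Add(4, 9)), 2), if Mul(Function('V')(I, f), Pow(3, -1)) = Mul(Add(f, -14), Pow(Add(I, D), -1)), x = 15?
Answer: Rational(1, 9) ≈ 0.11111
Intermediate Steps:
D = -6 (D = Add(-4, -2) = -6)
Function('V')(I, f) = Mul(3, Pow(Add(-6, I), -1), Add(-14, f)) (Function('V')(I, f) = Mul(3, Mul(Add(f, -14), Pow(Add(I, -6), -1))) = Mul(3, Mul(Add(-14, f), Pow(Add(-6, I), -1))) = Mul(3, Mul(Pow(Add(-6, I), -1), Add(-14, f))) = Mul(3, Pow(Add(-6, I), -1), Add(-14, f)))
Pow(Function('V')(x, Add(4, 9)), 2) = Pow(Mul(3, Pow(Add(-6, 15), -1), Add(-14, Add(4, 9))), 2) = Pow(Mul(3, Pow(9, -1), Add(-14, 13)), 2) = Pow(Mul(3, Rational(1, 9), -1), 2) = Pow(Rational(-1, 3), 2) = Rational(1, 9)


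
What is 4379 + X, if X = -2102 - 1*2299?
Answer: -22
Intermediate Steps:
X = -4401 (X = -2102 - 2299 = -4401)
4379 + X = 4379 - 4401 = -22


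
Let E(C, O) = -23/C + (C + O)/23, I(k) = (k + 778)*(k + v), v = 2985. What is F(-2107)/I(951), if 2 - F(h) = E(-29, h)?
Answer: 62749/4539164448 ≈ 1.3824e-5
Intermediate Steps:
I(k) = (778 + k)*(2985 + k) (I(k) = (k + 778)*(k + 2985) = (778 + k)*(2985 + k))
E(C, O) = -23/C + C/23 + O/23 (E(C, O) = -23/C + (C + O)*(1/23) = -23/C + (C/23 + O/23) = -23/C + C/23 + O/23)
F(h) = 1646/667 - h/23 (F(h) = 2 - (-529 - 29*(-29 + h))/(23*(-29)) = 2 - (-1)*(-529 + (841 - 29*h))/(23*29) = 2 - (-1)*(312 - 29*h)/(23*29) = 2 - (-312/667 + h/23) = 2 + (312/667 - h/23) = 1646/667 - h/23)
F(-2107)/I(951) = (1646/667 - 1/23*(-2107))/(2322330 + 951² + 3763*951) = (1646/667 + 2107/23)/(2322330 + 904401 + 3578613) = (62749/667)/6805344 = (62749/667)*(1/6805344) = 62749/4539164448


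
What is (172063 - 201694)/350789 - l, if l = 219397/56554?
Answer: -78637805807/19838521106 ≈ -3.9639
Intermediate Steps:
l = 219397/56554 (l = 219397*(1/56554) = 219397/56554 ≈ 3.8794)
(172063 - 201694)/350789 - l = (172063 - 201694)/350789 - 1*219397/56554 = -29631*1/350789 - 219397/56554 = -29631/350789 - 219397/56554 = -78637805807/19838521106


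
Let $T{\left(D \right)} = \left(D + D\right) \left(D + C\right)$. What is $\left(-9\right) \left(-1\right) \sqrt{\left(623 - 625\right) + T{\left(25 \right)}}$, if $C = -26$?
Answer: $18 i \sqrt{13} \approx 64.9 i$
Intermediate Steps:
$T{\left(D \right)} = 2 D \left(-26 + D\right)$ ($T{\left(D \right)} = \left(D + D\right) \left(D - 26\right) = 2 D \left(-26 + D\right)$)
$\left(-9\right) \left(-1\right) \sqrt{\left(623 - 625\right) + T{\left(25 \right)}} = \left(-9\right) \left(-1\right) \sqrt{\left(623 - 625\right) + 2 \cdot 25 \left(-26 + 25\right)} = 9 \sqrt{\left(623 - 625\right) + 2 \cdot 25 \left(-1\right)} = 9 \sqrt{-2 - 50} = 9 \sqrt{-52} = 9 \cdot 2 i \sqrt{13} = 18 i \sqrt{13}$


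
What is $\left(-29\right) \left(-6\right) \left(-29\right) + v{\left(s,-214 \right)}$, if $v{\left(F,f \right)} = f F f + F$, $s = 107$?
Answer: $4895233$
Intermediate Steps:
$v{\left(F,f \right)} = F + F f^{2}$ ($v{\left(F,f \right)} = F f f + F = F f^{2} + F = F + F f^{2}$)
$\left(-29\right) \left(-6\right) \left(-29\right) + v{\left(s,-214 \right)} = \left(-29\right) \left(-6\right) \left(-29\right) + 107 \left(1 + \left(-214\right)^{2}\right) = 174 \left(-29\right) + 107 \left(1 + 45796\right) = -5046 + 107 \cdot 45797 = -5046 + 4900279 = 4895233$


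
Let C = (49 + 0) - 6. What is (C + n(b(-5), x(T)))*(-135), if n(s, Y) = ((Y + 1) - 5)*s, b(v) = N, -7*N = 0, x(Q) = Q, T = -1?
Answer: -5805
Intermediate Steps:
N = 0 (N = -1/7*0 = 0)
b(v) = 0
n(s, Y) = s*(-4 + Y) (n(s, Y) = ((1 + Y) - 5)*s = (-4 + Y)*s = s*(-4 + Y))
C = 43 (C = 49 - 6 = 43)
(C + n(b(-5), x(T)))*(-135) = (43 + 0*(-4 - 1))*(-135) = (43 + 0*(-5))*(-135) = (43 + 0)*(-135) = 43*(-135) = -5805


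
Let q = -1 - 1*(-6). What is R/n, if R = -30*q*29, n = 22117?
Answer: -4350/22117 ≈ -0.19668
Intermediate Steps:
q = 5 (q = -1 + 6 = 5)
R = -4350 (R = -30*5*29 = -150*29 = -4350)
R/n = -4350/22117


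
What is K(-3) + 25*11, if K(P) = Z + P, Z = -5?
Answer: 267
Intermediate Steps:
K(P) = -5 + P
K(-3) + 25*11 = (-5 - 3) + 25*11 = -8 + 275 = 267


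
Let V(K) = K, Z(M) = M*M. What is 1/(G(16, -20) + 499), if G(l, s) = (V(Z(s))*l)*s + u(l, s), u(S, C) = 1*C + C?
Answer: -1/127541 ≈ -7.8406e-6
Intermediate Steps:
Z(M) = M²
u(S, C) = 2*C (u(S, C) = C + C = 2*C)
G(l, s) = 2*s + l*s³ (G(l, s) = (s²*l)*s + 2*s = (l*s²)*s + 2*s = l*s³ + 2*s = 2*s + l*s³)
1/(G(16, -20) + 499) = 1/(-20*(2 + 16*(-20)²) + 499) = 1/(-20*(2 + 16*400) + 499) = 1/(-20*(2 + 6400) + 499) = 1/(-20*6402 + 499) = 1/(-128040 + 499) = 1/(-127541) = -1/127541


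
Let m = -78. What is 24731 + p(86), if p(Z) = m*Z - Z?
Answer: 17937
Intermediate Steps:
p(Z) = -79*Z (p(Z) = -78*Z - Z = -79*Z)
24731 + p(86) = 24731 - 79*86 = 24731 - 6794 = 17937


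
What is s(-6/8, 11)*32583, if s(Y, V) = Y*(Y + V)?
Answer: -4007709/16 ≈ -2.5048e+5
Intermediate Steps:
s(Y, V) = Y*(V + Y)
s(-6/8, 11)*32583 = ((-6/8)*(11 - 6/8))*32583 = ((-6*⅛)*(11 - 6*⅛))*32583 = -3*(11 - ¾)/4*32583 = -¾*41/4*32583 = -123/16*32583 = -4007709/16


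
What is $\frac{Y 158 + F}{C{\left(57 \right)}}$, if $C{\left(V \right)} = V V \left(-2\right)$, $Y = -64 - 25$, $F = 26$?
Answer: $\frac{7018}{3249} \approx 2.16$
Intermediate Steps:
$Y = -89$
$C{\left(V \right)} = - 2 V^{2}$ ($C{\left(V \right)} = V^{2} \left(-2\right) = - 2 V^{2}$)
$\frac{Y 158 + F}{C{\left(57 \right)}} = \frac{\left(-89\right) 158 + 26}{\left(-2\right) 57^{2}} = \frac{-14062 + 26}{\left(-2\right) 3249} = - \frac{14036}{-6498} = \left(-14036\right) \left(- \frac{1}{6498}\right) = \frac{7018}{3249}$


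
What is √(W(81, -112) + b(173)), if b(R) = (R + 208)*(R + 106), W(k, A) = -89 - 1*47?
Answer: √106163 ≈ 325.83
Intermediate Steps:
W(k, A) = -136 (W(k, A) = -89 - 47 = -136)
b(R) = (106 + R)*(208 + R) (b(R) = (208 + R)*(106 + R) = (106 + R)*(208 + R))
√(W(81, -112) + b(173)) = √(-136 + (22048 + 173² + 314*173)) = √(-136 + (22048 + 29929 + 54322)) = √(-136 + 106299) = √106163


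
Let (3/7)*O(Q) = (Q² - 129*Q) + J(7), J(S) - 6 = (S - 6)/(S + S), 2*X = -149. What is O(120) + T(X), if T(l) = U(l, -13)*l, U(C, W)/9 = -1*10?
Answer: 25195/6 ≈ 4199.2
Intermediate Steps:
X = -149/2 (X = (½)*(-149) = -149/2 ≈ -74.500)
U(C, W) = -90 (U(C, W) = 9*(-1*10) = 9*(-10) = -90)
T(l) = -90*l
J(S) = 6 + (-6 + S)/(2*S) (J(S) = 6 + (S - 6)/(S + S) = 6 + (-6 + S)/((2*S)) = 6 + (-6 + S)*(1/(2*S)) = 6 + (-6 + S)/(2*S))
O(Q) = 85/6 - 301*Q + 7*Q²/3 (O(Q) = 7*((Q² - 129*Q) + (13/2 - 3/7))/3 = 7*((Q² - 129*Q) + 85/14)/3 = 7*(85/14 + Q² - 129*Q)/3 = 85/6 - 301*Q + 7*Q²/3)
O(120) + T(X) = (85/6 - 301*120 + (7/3)*120²) - 90*(-149/2) = (85/6 - 36120 + (7/3)*14400) + 6705 = (85/6 - 36120 + 33600) + 6705 = -15035/6 + 6705 = 25195/6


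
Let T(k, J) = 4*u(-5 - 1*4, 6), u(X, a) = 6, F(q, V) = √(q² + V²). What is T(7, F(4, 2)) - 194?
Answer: -170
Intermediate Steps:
F(q, V) = √(V² + q²)
T(k, J) = 24 (T(k, J) = 4*6 = 24)
T(7, F(4, 2)) - 194 = 24 - 194 = -170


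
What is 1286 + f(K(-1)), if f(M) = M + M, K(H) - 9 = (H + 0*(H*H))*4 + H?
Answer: 1294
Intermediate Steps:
K(H) = 9 + 5*H (K(H) = 9 + ((H + 0*(H*H))*4 + H) = 9 + ((H + 0*H**2)*4 + H) = 9 + ((H + 0)*4 + H) = 9 + (H*4 + H) = 9 + (4*H + H) = 9 + 5*H)
f(M) = 2*M
1286 + f(K(-1)) = 1286 + 2*(9 + 5*(-1)) = 1286 + 2*(9 - 5) = 1286 + 2*4 = 1286 + 8 = 1294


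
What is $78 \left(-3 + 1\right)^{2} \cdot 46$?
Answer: $14352$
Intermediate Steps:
$78 \left(-3 + 1\right)^{2} \cdot 46 = 78 \left(-2\right)^{2} \cdot 46 = 78 \cdot 4 \cdot 46 = 312 \cdot 46 = 14352$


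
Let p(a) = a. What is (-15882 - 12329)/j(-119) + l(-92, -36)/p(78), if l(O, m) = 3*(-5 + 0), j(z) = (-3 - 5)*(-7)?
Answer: -366883/728 ≈ -503.96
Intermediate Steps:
j(z) = 56 (j(z) = -8*(-7) = 56)
l(O, m) = -15 (l(O, m) = 3*(-5) = -15)
(-15882 - 12329)/j(-119) + l(-92, -36)/p(78) = (-15882 - 12329)/56 - 15/78 = -28211*1/56 - 15*1/78 = -28211/56 - 5/26 = -366883/728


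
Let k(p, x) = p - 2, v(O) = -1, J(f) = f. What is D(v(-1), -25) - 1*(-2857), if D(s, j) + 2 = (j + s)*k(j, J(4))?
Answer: 3557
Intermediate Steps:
k(p, x) = -2 + p
D(s, j) = -2 + (-2 + j)*(j + s) (D(s, j) = -2 + (j + s)*(-2 + j) = -2 + (-2 + j)*(j + s))
D(v(-1), -25) - 1*(-2857) = (-2 - 25*(-2 - 25) - (-2 - 25)) - 1*(-2857) = (-2 - 25*(-27) - 1*(-27)) + 2857 = (-2 + 675 + 27) + 2857 = 700 + 2857 = 3557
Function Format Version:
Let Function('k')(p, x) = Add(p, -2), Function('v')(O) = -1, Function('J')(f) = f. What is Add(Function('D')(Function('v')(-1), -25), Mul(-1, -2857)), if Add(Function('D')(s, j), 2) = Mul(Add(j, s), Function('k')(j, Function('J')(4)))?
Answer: 3557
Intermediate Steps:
Function('k')(p, x) = Add(-2, p)
Function('D')(s, j) = Add(-2, Mul(Add(-2, j), Add(j, s))) (Function('D')(s, j) = Add(-2, Mul(Add(j, s), Add(-2, j))) = Add(-2, Mul(Add(-2, j), Add(j, s))))
Add(Function('D')(Function('v')(-1), -25), Mul(-1, -2857)) = Add(Add(-2, Mul(-25, Add(-2, -25)), Mul(-1, Add(-2, -25))), Mul(-1, -2857)) = Add(Add(-2, Mul(-25, -27), Mul(-1, -27)), 2857) = Add(Add(-2, 675, 27), 2857) = Add(700, 2857) = 3557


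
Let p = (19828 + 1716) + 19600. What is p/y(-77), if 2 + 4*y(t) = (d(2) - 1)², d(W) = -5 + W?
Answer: 82288/7 ≈ 11755.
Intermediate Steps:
y(t) = 7/2 (y(t) = -½ + ((-5 + 2) - 1)²/4 = -½ + (-3 - 1)²/4 = -½ + (¼)*(-4)² = -½ + (¼)*16 = -½ + 4 = 7/2)
p = 41144 (p = 21544 + 19600 = 41144)
p/y(-77) = 41144/(7/2) = 41144*(2/7) = 82288/7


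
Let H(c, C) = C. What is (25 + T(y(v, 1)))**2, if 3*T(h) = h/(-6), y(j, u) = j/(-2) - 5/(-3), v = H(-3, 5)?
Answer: 7317025/11664 ≈ 627.32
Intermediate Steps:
v = 5
y(j, u) = 5/3 - j/2 (y(j, u) = j*(-1/2) - 5*(-1/3) = -j/2 + 5/3 = 5/3 - j/2)
T(h) = -h/18 (T(h) = (h/(-6))/3 = (h*(-1/6))/3 = (-h/6)/3 = -h/18)
(25 + T(y(v, 1)))**2 = (25 - (5/3 - 1/2*5)/18)**2 = (25 - (5/3 - 5/2)/18)**2 = (25 - 1/18*(-5/6))**2 = (25 + 5/108)**2 = (2705/108)**2 = 7317025/11664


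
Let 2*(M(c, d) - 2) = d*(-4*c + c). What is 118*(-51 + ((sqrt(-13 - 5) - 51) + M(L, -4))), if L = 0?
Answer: -11800 + 354*I*sqrt(2) ≈ -11800.0 + 500.63*I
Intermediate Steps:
M(c, d) = 2 - 3*c*d/2 (M(c, d) = 2 + (d*(-4*c + c))/2 = 2 + (d*(-3*c))/2 = 2 + (-3*c*d)/2 = 2 - 3*c*d/2)
118*(-51 + ((sqrt(-13 - 5) - 51) + M(L, -4))) = 118*(-51 + ((sqrt(-13 - 5) - 51) + (2 - 3/2*0*(-4)))) = 118*(-51 + ((sqrt(-18) - 51) + (2 + 0))) = 118*(-51 + ((3*I*sqrt(2) - 51) + 2)) = 118*(-51 + ((-51 + 3*I*sqrt(2)) + 2)) = 118*(-51 + (-49 + 3*I*sqrt(2))) = 118*(-100 + 3*I*sqrt(2)) = -11800 + 354*I*sqrt(2)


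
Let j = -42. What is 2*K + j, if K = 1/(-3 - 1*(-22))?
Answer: -796/19 ≈ -41.895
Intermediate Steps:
K = 1/19 (K = 1/(-3 + 22) = 1/19 ≈ 0.052632)
2*K + j = 2*(1/19) - 42 = 2/19 - 42 = -796/19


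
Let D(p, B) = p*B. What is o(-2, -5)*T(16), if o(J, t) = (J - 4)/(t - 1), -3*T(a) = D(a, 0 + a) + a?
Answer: -272/3 ≈ -90.667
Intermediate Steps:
D(p, B) = B*p
T(a) = -a/3 - a**2/3 (T(a) = -((0 + a)*a + a)/3 = -(a*a + a)/3 = -(a**2 + a)/3 = -(a + a**2)/3 = -a/3 - a**2/3)
o(J, t) = (-4 + J)/(-1 + t)
o(-2, -5)*T(16) = ((-4 - 2)/(-1 - 5))*((1/3)*16*(-1 - 1*16)) = (-6/(-6))*((1/3)*16*(-1 - 16)) = (-1/6*(-6))*((1/3)*16*(-17)) = 1*(-272/3) = -272/3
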